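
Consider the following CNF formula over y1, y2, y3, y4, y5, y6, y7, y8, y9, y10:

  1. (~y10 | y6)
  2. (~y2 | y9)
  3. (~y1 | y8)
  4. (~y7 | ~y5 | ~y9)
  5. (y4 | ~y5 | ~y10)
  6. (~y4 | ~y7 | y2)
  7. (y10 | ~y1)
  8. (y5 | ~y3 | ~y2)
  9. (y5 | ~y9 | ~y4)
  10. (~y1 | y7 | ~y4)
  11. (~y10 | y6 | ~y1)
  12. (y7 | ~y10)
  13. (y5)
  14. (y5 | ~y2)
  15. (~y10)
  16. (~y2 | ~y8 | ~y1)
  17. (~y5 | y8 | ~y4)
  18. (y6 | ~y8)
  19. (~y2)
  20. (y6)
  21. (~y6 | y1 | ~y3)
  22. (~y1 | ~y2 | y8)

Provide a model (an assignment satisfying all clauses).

y1 = 0, y2 = 0, y3 = 0, y4 = 0, y5 = 1, y6 = 1, y7 = 1, y8 = 0, y9 = 0, y10 = 0

The clause (y5) is unit: y5 must be True.
Unit propagation: (~y10) forces y10 = False.
The clause (~y1) is unit: y1 must be False.
(~y2) is a unit clause, so y2 = False.
(y6) is a unit clause, so y6 = True.
Unit propagation: (~y3) forces y3 = False.
y4 occurs only negated in the remaining clauses — set y4 = False.
Pure literal: y9 appears only negated; assign y9 = False.
y7, y8 are now unconstrained; take y7 = True, y8 = False.
Every clause has at least one true literal under this assignment.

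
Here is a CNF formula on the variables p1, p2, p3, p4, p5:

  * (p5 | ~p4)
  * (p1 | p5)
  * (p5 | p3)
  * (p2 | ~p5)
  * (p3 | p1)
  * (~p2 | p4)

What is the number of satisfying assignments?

4

The models are:
  p1=0 p2=1 p3=1 p4=1 p5=1
  p1=1 p2=0 p3=1 p4=0 p5=0
  p1=1 p2=1 p3=0 p4=1 p5=1
  p1=1 p2=1 p3=1 p4=1 p5=1
That's 4 in total.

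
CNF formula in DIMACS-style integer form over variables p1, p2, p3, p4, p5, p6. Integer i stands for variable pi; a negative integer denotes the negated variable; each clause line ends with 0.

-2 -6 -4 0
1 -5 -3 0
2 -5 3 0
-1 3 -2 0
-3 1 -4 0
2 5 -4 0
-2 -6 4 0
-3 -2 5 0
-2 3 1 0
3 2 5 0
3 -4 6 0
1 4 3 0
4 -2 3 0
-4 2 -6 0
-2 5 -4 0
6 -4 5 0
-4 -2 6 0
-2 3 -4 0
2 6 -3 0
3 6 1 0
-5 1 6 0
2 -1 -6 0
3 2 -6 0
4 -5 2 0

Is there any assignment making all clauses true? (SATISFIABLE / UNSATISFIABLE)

SATISFIABLE

Try p1 = True.
Try p2 = True.
  then p3 is forced to True.
  then p5 is forced to True.
For the remaining variables, p4 = False, p6 = False works.
Every clause has at least one true literal under this assignment.
So p1 = T  p2 = T  p3 = T  p4 = F  p5 = T  p6 = F is a satisfying assignment.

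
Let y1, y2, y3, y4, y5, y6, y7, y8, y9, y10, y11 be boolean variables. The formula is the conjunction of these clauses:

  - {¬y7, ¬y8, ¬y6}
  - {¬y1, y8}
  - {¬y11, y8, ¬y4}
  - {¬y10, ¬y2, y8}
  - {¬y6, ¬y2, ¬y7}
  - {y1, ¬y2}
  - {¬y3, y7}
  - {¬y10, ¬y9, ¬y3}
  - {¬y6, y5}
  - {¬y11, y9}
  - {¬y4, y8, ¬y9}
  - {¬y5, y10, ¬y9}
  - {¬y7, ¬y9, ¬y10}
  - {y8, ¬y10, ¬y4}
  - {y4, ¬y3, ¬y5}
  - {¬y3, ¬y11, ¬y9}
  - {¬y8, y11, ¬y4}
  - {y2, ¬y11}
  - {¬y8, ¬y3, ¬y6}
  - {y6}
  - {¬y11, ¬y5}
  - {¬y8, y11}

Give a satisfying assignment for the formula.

The clause (y6) is unit: y6 must be True.
(y5) is a unit clause, so y5 = True.
The clause (¬y11) is unit: y11 must be False.
The clause (¬y8) is unit: y8 must be False.
The clause (¬y1) is unit: y1 must be False.
The clause (¬y2) is unit: y2 must be False.
Pure literal: y3 appears only negated; assign y3 = False.
Pure literal: y9 appears only negated; assign y9 = False.
Try y4 = True.
  then y10 is forced to False.
y7 is now unconstrained; take y7 = True.

y1=F  y2=F  y3=F  y4=T  y5=T  y6=T  y7=T  y8=F  y9=F  y10=F  y11=F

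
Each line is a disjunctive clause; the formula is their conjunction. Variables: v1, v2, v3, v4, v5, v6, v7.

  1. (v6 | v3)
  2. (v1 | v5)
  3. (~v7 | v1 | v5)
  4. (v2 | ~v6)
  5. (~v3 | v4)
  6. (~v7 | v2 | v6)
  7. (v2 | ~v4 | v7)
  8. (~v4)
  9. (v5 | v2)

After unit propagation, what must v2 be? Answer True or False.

True

(~v4) is a unit clause: v4 = False.
In (v4 | ~v3), v4 is now false; ~v3 must hold, so v3 = False.
(v3 | v6) with v3 = False leaves only v6, so v6 = True.
(v2 | ~v6) with v6 = True leaves only v2, so v2 = True.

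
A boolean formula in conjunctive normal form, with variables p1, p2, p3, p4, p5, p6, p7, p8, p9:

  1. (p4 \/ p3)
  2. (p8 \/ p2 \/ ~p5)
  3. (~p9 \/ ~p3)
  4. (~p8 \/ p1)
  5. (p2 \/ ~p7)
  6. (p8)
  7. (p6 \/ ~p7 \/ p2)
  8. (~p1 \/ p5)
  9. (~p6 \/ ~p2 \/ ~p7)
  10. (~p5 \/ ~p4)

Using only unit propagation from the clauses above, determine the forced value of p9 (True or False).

Unit clause (p8) sets p8 = True.
(p1 \/ ~p8): since p8 = True, the clause reduces to (p1). p1 = True.
From (~p1 \/ p5) and p1 = True: p5 = True.
From (~p4 \/ ~p5) and p5 = True: p4 = False.
In (p3 \/ p4), p4 is now false; p3 must hold, so p3 = True.
From (~p3 \/ ~p9) and p3 = True: p9 = False.

False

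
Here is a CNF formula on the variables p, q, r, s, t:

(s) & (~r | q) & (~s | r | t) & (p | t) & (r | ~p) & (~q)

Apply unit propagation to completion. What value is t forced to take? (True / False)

Unit clause (s) sets s = True.
(~q) stands alone — q = False.
In (q | ~r), q is now false; ~r must hold, so r = False.
From (r | ~s | t) and r = False, s = True: t = True.

True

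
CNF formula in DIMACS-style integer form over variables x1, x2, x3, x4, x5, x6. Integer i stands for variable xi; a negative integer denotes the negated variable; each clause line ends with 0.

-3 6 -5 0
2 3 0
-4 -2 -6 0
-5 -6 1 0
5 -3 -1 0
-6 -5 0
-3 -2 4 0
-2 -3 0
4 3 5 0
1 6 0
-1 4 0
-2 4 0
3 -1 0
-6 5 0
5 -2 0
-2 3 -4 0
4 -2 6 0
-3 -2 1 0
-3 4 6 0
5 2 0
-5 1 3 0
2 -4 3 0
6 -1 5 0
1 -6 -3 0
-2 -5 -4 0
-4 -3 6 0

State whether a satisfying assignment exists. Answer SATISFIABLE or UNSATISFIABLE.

x3 = True:
  propagation gives x2=False, x5=True, x6=True; an empty clause results — contradiction.
x3 = False:
  propagation gives x2=True, x4=True; an empty clause results — contradiction.
Every branch closes, so no satisfying assignment exists.

UNSATISFIABLE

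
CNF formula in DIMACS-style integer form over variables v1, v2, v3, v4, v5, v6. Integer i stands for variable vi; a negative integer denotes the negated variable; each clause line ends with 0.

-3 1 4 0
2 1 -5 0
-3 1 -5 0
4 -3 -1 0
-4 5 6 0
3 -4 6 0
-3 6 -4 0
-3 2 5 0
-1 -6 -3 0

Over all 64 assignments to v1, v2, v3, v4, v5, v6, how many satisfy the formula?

Case analysis on v3 and v1:
  v3=1, v1=1: a clause becomes empty — 0.
  v3=1, v1=0: remaining (v2,v4,v5,v6) ∈ {(1,1,0,1)} — 1.
  v3=0, v1=1: v2, v5 free; 3 ways for (v4,v6) × 2^2 = 12.
  v3=0, v1=0: 9 of the 16 assignments to (v2,v4,v5,v6) work.
Total: 0 + 1 + 12 + 9 = 22.

22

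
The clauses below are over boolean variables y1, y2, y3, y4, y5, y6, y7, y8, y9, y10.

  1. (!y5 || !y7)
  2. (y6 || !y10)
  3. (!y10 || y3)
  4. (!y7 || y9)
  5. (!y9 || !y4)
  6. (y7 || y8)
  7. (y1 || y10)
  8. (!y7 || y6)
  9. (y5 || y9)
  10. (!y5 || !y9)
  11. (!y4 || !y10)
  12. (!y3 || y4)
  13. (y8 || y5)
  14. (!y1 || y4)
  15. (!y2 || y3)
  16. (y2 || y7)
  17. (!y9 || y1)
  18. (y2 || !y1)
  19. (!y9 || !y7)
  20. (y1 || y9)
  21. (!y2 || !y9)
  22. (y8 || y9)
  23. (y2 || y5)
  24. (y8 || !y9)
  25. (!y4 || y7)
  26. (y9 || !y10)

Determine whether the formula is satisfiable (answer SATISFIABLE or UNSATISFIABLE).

UNSATISFIABLE

y9 = True:
  propagation gives y4=False, y5=False, y3=False, y10=False; an empty clause results — contradiction.
y9 = False:
  propagation gives y7=False, y8=True, y5=True, y2=True; an empty clause results — contradiction.
Every branch closes, so no satisfying assignment exists.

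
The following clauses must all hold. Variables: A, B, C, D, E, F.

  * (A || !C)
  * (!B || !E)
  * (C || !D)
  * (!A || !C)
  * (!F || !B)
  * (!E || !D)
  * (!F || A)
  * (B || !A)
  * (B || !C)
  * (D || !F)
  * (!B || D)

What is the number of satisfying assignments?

The models are:
  A=0 B=0 C=0 D=0 E=0 F=0
  A=0 B=0 C=0 D=0 E=1 F=0
That's 2 in total.

2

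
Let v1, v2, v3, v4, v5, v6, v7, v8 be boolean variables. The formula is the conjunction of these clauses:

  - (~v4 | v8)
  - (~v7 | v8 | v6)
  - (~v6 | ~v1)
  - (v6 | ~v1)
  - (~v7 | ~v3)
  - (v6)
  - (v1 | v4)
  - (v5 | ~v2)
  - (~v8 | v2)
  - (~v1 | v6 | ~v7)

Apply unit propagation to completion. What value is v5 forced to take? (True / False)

True

Unit clause (v6) sets v6 = True.
(~v6 | ~v1) with v6 = True leaves only ~v1, so v1 = False.
(v4 | v1): since v1 = False, the clause reduces to (v4). v4 = True.
(v8 | ~v4) with v4 = True leaves only v8, so v8 = True.
In (~v8 | v2), ~v8 is now false; v2 must hold, so v2 = True.
(v5 | ~v2) with v2 = True leaves only v5, so v5 = True.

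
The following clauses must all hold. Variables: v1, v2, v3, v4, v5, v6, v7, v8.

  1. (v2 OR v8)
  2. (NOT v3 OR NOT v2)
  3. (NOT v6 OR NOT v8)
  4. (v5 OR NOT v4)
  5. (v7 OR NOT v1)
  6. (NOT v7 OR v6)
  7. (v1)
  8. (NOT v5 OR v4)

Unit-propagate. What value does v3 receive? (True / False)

(v1) is a unit clause: v1 = True.
In (NOT v1 OR v7), NOT v1 is now false; v7 must hold, so v7 = True.
In (v6 OR NOT v7), NOT v7 is now false; v6 must hold, so v6 = True.
(NOT v8 OR NOT v6): since v6 = True, the clause reduces to (NOT v8). v8 = False.
(v2 OR v8) with v8 = False leaves only v2, so v2 = True.
(NOT v2 OR NOT v3) with v2 = True leaves only NOT v3, so v3 = False.

False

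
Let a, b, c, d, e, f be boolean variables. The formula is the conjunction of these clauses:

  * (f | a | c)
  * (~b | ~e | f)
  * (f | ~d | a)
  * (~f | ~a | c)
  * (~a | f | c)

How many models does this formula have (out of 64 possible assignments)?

Case analysis on f and a:
  f=1, a=1: forces c=1; b, d, e free → 2^3 = 8.
  f=1, a=0: b, c, d, e free → 2^4 = 16.
  f=0, a=1: d free; 3 ways for (b,c,e) × 2^1 = 6.
  f=0, a=0: remaining (b,c,d,e) ∈ {(0,1,0,0); (0,1,0,1); (1,1,0,0)} — 3.
Total: 8 + 16 + 6 + 3 = 33.

33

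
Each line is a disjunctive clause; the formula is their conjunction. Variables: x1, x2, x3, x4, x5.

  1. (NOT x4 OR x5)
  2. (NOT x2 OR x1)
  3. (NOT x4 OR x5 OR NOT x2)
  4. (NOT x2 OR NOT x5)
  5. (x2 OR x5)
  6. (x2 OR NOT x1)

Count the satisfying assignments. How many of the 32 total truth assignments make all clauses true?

The models are:
  x1=F x2=F x3=F x4=F x5=T
  x1=F x2=F x3=F x4=T x5=T
  x1=F x2=F x3=T x4=F x5=T
  x1=F x2=F x3=T x4=T x5=T
  x1=T x2=T x3=F x4=F x5=F
  x1=T x2=T x3=T x4=F x5=F
Count: 6.

6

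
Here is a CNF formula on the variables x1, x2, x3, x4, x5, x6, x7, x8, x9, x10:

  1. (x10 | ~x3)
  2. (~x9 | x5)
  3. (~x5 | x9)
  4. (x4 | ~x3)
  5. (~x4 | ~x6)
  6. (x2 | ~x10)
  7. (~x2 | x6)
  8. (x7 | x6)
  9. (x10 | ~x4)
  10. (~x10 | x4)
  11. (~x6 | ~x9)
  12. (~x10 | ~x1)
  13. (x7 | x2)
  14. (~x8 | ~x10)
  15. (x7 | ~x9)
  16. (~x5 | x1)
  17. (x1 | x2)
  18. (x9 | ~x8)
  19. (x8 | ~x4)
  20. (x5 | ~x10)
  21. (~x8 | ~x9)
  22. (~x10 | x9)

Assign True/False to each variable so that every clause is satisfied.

x1 = T, x2 = T, x3 = F, x4 = F, x5 = F, x6 = T, x7 = T, x8 = F, x9 = F, x10 = F

Check each clause:
  1. (x10 | ~x3) — ~x3 is true.
  2. (~x9 | x5) — ~x9 is true.
  3. (~x5 | x9) — ~x5 is true.
  4. (x4 | ~x3) — ~x3 is true.
  5. (~x4 | ~x6) — ~x4 is true.
  6. (x2 | ~x10) — x2 is true.
  7. (x6 | ~x2) — x6 is true.
  8. (x7 | x6) — x6 is true.
  9. (x10 | ~x4) — ~x4 is true.
  10. (x4 | ~x10) — ~x10 is true.
  11. (~x6 | ~x9) — ~x9 is true.
  12. (~x10 | ~x1) — ~x10 is true.
  13. (x2 | x7) — x2 is true.
  14. (~x8 | ~x10) — ~x8 is true.
  15. (x7 | ~x9) — x7 is true.
  16. (~x5 | x1) — x1 is true.
  17. (x2 | x1) — x1 is true.
  18. (x9 | ~x8) — ~x8 is true.
  19. (~x4 | x8) — ~x4 is true.
  20. (~x10 | x5) — ~x10 is true.
  21. (~x8 | ~x9) — ~x8 is true.
  22. (~x10 | x9) — ~x10 is true.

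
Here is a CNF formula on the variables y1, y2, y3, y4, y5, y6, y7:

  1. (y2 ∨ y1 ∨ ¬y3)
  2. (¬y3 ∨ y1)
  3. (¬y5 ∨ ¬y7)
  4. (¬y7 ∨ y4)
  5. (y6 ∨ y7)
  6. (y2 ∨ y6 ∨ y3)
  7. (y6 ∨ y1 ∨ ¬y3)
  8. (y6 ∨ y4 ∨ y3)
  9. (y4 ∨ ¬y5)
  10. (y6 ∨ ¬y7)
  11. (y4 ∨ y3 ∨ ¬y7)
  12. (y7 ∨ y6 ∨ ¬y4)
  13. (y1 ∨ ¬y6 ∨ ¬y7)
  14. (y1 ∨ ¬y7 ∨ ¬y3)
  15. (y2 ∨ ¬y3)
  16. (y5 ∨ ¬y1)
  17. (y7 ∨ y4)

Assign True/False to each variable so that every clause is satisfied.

y1 = F  y2 = T  y3 = F  y4 = T  y5 = F  y6 = T  y7 = F

y2 occurs only positively in the remaining clauses — set y2 = True.
Try y1 = False.
  then y3 is forced to False.
The remaining clauses are satisfied by y4 = True, y5 = False, y6 = True, y7 = False.
Every clause has at least one true literal under this assignment.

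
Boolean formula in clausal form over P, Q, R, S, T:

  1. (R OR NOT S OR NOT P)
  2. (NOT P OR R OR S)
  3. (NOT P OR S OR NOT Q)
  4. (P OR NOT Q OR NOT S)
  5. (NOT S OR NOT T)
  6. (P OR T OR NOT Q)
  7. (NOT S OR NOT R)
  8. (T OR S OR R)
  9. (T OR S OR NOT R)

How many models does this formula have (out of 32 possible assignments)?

The models are:
  P=0 Q=0 R=0 S=0 T=1
  P=0 Q=0 R=0 S=1 T=0
  P=0 Q=0 R=1 S=0 T=1
  P=0 Q=1 R=0 S=0 T=1
  P=0 Q=1 R=1 S=0 T=1
  P=1 Q=0 R=1 S=0 T=1
Count: 6.

6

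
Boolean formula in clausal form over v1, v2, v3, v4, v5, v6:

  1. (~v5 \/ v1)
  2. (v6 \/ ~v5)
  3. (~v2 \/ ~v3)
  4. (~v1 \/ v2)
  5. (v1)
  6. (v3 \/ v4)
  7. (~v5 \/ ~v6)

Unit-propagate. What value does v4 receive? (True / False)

Unit clause (v1) sets v1 = True.
(~v1 \/ v2): since v1 = True, the clause reduces to (v2). v2 = True.
(~v2 \/ ~v3) with v2 = True leaves only ~v3, so v3 = False.
From (v4 \/ v3) and v3 = False: v4 = True.

True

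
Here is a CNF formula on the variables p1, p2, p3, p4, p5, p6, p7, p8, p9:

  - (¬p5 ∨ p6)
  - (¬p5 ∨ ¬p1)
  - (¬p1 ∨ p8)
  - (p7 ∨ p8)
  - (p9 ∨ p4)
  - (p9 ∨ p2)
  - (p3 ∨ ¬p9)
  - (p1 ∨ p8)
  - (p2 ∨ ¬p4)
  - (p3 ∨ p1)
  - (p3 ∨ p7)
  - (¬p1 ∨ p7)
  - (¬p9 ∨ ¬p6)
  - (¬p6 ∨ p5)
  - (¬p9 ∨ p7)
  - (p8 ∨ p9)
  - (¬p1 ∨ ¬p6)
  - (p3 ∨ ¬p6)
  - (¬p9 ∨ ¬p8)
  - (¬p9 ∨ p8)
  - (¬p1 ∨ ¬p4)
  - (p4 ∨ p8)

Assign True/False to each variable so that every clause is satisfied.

Pure literal: p2 appears only positively; assign p2 = True.
Pure literal: p3 appears only positively; assign p3 = True.
Try p1 = False.
  then p8 is forced to True.
  then p9 is forced to False.
  then p4 is forced to True.
Branch on p5: take p5 = True.
  then p6 is forced to True.
p7 is now unconstrained; take p7 = True.

p1=F  p2=T  p3=T  p4=T  p5=T  p6=T  p7=T  p8=T  p9=F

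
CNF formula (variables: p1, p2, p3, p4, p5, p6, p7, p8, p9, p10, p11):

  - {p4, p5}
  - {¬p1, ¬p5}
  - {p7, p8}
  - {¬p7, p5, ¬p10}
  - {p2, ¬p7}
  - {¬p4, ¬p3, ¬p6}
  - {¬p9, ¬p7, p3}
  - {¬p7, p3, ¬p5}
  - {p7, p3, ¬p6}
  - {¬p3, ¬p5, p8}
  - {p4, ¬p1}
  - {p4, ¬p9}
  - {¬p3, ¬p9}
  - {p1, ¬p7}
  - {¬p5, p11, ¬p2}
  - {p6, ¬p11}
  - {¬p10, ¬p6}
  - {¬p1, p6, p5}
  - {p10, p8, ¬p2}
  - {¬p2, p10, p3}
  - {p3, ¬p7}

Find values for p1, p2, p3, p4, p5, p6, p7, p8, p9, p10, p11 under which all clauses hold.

p1=0  p2=0  p3=0  p4=1  p5=1  p6=0  p7=0  p8=1  p9=1  p10=1  p11=0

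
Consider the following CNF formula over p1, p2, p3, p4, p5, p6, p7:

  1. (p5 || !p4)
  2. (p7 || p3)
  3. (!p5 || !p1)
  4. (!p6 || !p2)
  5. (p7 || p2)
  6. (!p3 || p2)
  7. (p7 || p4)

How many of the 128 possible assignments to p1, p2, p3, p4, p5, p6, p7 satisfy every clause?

17

Split on p2, then p7.
  p2=1, p7=1: p3 free; 4 ways for (p1,p4,p5,p6) × 2^1 = 8.
  p2=1, p7=0: remaining (p1,p3,p4,p5,p6) ∈ {(0,1,1,1,0)} — 1.
  p2=0, p7=1: p6 free; 4 ways for (p1,p3,p4,p5) × 2^1 = 8.
  p2=0, p7=0: a clause becomes empty — 0.
Total: 8 + 1 + 8 + 0 = 17.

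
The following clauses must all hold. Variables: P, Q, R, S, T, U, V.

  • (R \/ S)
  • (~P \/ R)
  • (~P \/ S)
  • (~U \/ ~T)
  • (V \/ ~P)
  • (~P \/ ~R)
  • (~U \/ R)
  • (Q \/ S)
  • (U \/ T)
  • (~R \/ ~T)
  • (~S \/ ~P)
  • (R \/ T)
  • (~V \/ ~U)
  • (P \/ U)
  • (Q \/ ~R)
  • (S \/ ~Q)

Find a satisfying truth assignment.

Try P = False.
  then U is forced to True.
  then T is forced to False.
  then R is forced to True.
  then V is forced to False.
  then Q is forced to True.
  then S is forced to True.

P = False, Q = True, R = True, S = True, T = False, U = True, V = False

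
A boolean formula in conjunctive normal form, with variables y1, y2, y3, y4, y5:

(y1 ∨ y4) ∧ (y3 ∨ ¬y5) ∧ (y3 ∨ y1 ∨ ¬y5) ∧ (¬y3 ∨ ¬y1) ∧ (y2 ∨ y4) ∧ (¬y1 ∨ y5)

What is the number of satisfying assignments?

6

The models are:
  y1=0 y2=0 y3=0 y4=1 y5=0
  y1=0 y2=0 y3=1 y4=1 y5=0
  y1=0 y2=0 y3=1 y4=1 y5=1
  y1=0 y2=1 y3=0 y4=1 y5=0
  y1=0 y2=1 y3=1 y4=1 y5=0
  y1=0 y2=1 y3=1 y4=1 y5=1
Count: 6.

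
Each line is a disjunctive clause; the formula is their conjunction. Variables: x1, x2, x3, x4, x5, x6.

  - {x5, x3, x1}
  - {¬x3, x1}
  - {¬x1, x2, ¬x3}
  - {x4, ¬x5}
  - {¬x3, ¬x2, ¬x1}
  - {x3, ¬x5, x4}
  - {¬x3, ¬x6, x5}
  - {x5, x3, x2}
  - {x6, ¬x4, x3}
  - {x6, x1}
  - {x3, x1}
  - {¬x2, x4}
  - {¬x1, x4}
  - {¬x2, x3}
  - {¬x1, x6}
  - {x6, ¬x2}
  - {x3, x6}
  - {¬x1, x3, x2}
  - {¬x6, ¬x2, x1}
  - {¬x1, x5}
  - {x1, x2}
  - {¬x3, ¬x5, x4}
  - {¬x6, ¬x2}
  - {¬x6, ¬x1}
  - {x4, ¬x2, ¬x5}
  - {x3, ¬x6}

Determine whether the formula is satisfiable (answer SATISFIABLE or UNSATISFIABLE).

UNSATISFIABLE

x3 = True:
  propagation gives x1=True, x2=True; an empty clause results — contradiction.
x3 = False:
  propagation gives x1=True, x4=True, x6=True; an empty clause results — contradiction.
Every branch closes, so no satisfying assignment exists.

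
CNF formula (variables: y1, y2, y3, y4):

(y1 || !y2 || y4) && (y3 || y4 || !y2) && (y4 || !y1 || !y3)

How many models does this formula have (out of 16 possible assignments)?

Split on y4, then y1.
  y4=1, y1=1: remaining (y2,y3) ∈ {(0,0); (0,1); (1,0); (1,1)} — 4.
  y4=1, y1=0: remaining (y2,y3) ∈ {(0,0); (0,1); (1,0); (1,1)} — 4.
  y4=0, y1=1: remaining (y2,y3) ∈ {(0,0)} — 1.
  y4=0, y1=0: remaining (y2,y3) ∈ {(0,0); (0,1)} — 2.
Total: 4 + 4 + 1 + 2 = 11.

11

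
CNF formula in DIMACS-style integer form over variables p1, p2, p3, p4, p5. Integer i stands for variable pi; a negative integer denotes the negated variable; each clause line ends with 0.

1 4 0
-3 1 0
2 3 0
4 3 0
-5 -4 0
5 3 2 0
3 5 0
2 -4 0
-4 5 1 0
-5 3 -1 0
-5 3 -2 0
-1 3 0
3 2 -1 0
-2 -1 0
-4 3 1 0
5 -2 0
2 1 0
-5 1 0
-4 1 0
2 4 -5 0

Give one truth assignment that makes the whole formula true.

p1=1, p2=0, p3=1, p4=0, p5=0

Check each clause:
  1. (p4 OR p1) — p1 is true.
  2. (NOT p3 OR p1) — p1 is true.
  3. (p3 OR p2) — p3 is true.
  4. (p4 OR p3) — p3 is true.
  5. (NOT p4 OR NOT p5) — NOT p5 is true.
  6. (p5 OR p2 OR p3) — p3 is true.
  7. (p3 OR p5) — p3 is true.
  8. (p2 OR NOT p4) — NOT p4 is true.
  9. (p1 OR p5 OR NOT p4) — p1 is true.
  10. (p3 OR NOT p1 OR NOT p5) — p3 is true.
  11. (NOT p2 OR p3 OR NOT p5) — p3 is true.
  12. (NOT p1 OR p3) — p3 is true.
  13. (p2 OR p3 OR NOT p1) — p3 is true.
  14. (NOT p1 OR NOT p2) — NOT p2 is true.
  15. (NOT p4 OR p3 OR p1) — p1 is true.
  16. (NOT p2 OR p5) — NOT p2 is true.
  17. (p1 OR p2) — p1 is true.
  18. (p1 OR NOT p5) — p1 is true.
  19. (p1 OR NOT p4) — p1 is true.
  20. (p2 OR NOT p5 OR p4) — NOT p5 is true.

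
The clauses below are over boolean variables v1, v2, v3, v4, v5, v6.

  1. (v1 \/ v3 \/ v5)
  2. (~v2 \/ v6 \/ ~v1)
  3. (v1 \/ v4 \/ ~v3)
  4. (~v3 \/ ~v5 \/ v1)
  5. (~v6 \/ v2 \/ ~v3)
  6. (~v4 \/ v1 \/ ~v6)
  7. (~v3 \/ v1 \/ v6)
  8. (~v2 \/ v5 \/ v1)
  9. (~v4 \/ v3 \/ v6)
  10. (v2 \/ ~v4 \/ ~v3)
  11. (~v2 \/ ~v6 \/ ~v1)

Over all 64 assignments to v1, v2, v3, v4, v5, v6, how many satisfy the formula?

Split on v1, then v3.
  v1=T, v3=T: remaining (v2,v4,v5,v6) ∈ {(F,F,F,F); (F,F,T,F)} — 2.
  v1=T, v3=F: v5 free; 3 ways for (v2,v4,v6) × 2^1 = 6.
  v1=F, v3=T: a clause becomes empty — 0.
  v1=F, v3=F: remaining (v2,v4,v5,v6) ∈ {(F,F,T,F); (F,F,T,T); (T,F,T,F); (T,F,T,T)} — 4.
Total: 2 + 6 + 0 + 4 = 12.

12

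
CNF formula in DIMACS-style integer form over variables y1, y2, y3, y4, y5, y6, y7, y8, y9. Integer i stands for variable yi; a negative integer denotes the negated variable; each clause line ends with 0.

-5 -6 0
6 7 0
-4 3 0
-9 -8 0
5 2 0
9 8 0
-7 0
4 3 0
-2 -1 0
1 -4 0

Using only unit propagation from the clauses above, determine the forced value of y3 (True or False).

True

(¬y7) stands alone — y7 = False.
In (y6 ∨ y7), y7 is now false; y6 must hold, so y6 = True.
From (¬y5 ∨ ¬y6) and y6 = True: y5 = False.
(y5 ∨ y2) with y5 = False leaves only y2, so y2 = True.
In (¬y2 ∨ ¬y1), ¬y2 is now false; ¬y1 must hold, so y1 = False.
In (y1 ∨ ¬y4), y1 is now false; ¬y4 must hold, so y4 = False.
(y3 ∨ y4) with y4 = False leaves only y3, so y3 = True.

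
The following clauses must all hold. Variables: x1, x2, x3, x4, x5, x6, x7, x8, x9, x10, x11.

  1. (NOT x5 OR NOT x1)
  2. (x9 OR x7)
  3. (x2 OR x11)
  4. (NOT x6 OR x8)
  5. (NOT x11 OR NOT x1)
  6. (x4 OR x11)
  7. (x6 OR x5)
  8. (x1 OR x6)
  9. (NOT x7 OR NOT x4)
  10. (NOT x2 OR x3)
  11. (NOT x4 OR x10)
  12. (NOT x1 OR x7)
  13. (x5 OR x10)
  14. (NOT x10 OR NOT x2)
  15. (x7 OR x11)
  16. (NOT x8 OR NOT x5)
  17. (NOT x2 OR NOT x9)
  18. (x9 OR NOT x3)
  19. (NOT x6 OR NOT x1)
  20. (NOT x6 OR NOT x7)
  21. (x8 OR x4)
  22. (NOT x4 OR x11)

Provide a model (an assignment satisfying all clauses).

x1=F, x2=F, x3=T, x4=T, x5=F, x6=T, x7=F, x8=T, x9=T, x10=T, x11=T

Check each clause:
  1. (NOT x1 OR NOT x5) — NOT x5 is true.
  2. (x9 OR x7) — x9 is true.
  3. (x2 OR x11) — x11 is true.
  4. (x8 OR NOT x6) — x8 is true.
  5. (NOT x11 OR NOT x1) — NOT x1 is true.
  6. (x4 OR x11) — x11 is true.
  7. (x6 OR x5) — x6 is true.
  8. (x6 OR x1) — x6 is true.
  9. (NOT x4 OR NOT x7) — NOT x7 is true.
  10. (x3 OR NOT x2) — x3 is true.
  11. (x10 OR NOT x4) — x10 is true.
  12. (x7 OR NOT x1) — NOT x1 is true.
  13. (x10 OR x5) — x10 is true.
  14. (NOT x2 OR NOT x10) — NOT x2 is true.
  15. (x7 OR x11) — x11 is true.
  16. (NOT x5 OR NOT x8) — NOT x5 is true.
  17. (NOT x9 OR NOT x2) — NOT x2 is true.
  18. (x9 OR NOT x3) — x9 is true.
  19. (NOT x1 OR NOT x6) — NOT x1 is true.
  20. (NOT x6 OR NOT x7) — NOT x7 is true.
  21. (x4 OR x8) — x8 is true.
  22. (NOT x4 OR x11) — x11 is true.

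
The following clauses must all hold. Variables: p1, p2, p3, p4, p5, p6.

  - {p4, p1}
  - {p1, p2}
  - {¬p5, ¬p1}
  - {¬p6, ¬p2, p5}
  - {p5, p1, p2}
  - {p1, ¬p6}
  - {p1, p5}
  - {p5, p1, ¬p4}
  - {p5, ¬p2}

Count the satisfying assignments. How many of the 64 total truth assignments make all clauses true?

10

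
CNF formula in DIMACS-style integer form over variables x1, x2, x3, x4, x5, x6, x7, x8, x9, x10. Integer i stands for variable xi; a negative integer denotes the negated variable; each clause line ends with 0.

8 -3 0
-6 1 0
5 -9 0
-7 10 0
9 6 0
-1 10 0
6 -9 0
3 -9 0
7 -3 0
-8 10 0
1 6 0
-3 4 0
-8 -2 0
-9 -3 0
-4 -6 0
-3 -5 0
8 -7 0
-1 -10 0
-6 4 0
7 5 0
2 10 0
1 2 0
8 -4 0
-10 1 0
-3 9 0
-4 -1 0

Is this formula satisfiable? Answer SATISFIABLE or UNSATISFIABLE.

UNSATISFIABLE

x1 = True:
  propagation gives x10=True; an empty clause results — contradiction.
x1 = False:
  propagation gives x6=False; an empty clause results — contradiction.
Every branch closes, so no satisfying assignment exists.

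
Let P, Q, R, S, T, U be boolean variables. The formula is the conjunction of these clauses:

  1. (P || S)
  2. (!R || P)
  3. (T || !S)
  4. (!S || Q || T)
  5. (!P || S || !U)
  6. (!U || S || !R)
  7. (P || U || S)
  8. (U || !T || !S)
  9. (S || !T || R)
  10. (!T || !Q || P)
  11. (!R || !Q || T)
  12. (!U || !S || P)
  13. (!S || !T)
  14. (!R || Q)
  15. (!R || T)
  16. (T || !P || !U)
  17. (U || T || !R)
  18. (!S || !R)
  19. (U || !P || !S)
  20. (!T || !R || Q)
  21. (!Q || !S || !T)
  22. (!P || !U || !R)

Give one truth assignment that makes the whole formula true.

P=1, Q=1, R=0, S=0, T=0, U=0

Branch on P: take P = True.
Branch on Q: take Q = True.
The remaining clauses are satisfied by R = False, S = False, T = False, U = False.
Every clause has at least one true literal under this assignment.
Check each clause:
  1. (P || S) — P is true.
  2. (!R || P) — P is true.
  3. (!S || T) — !S is true.
  4. (!S || Q || T) — Q is true.
  5. (S || !P || !U) — !U is true.
  6. (!U || !R || S) — !U is true.
  7. (U || P || S) — P is true.
  8. (U || !T || !S) — !T is true.
  9. (R || S || !T) — !T is true.
  10. (!T || P || !Q) — P is true.
  11. (!R || !Q || T) — !R is true.
  12. (P || !U || !S) — P is true.
  13. (!T || !S) — !T is true.
  14. (!R || Q) — Q is true.
  15. (T || !R) — !R is true.
  16. (!U || T || !P) — !U is true.
  17. (!R || T || U) — !R is true.
  18. (!S || !R) — !S is true.
  19. (U || !S || !P) — !S is true.
  20. (!R || Q || !T) — Q is true.
  21. (!T || !Q || !S) — !T is true.
  22. (!U || !R || !P) — !U is true.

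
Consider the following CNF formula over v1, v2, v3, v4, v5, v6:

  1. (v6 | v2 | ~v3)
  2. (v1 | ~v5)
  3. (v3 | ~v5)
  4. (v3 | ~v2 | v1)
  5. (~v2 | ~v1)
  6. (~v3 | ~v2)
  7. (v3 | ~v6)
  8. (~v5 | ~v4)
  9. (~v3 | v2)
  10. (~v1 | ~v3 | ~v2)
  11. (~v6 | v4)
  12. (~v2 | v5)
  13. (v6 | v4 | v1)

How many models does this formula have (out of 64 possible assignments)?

Satisfying assignments:
  v1=0 v2=0 v3=0 v4=1 v5=0 v6=0
  v1=1 v2=0 v3=0 v4=0 v5=0 v6=0
  v1=1 v2=0 v3=0 v4=1 v5=0 v6=0
That's 3 in total.

3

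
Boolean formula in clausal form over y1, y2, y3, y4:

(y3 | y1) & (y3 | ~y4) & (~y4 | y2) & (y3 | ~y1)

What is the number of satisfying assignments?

6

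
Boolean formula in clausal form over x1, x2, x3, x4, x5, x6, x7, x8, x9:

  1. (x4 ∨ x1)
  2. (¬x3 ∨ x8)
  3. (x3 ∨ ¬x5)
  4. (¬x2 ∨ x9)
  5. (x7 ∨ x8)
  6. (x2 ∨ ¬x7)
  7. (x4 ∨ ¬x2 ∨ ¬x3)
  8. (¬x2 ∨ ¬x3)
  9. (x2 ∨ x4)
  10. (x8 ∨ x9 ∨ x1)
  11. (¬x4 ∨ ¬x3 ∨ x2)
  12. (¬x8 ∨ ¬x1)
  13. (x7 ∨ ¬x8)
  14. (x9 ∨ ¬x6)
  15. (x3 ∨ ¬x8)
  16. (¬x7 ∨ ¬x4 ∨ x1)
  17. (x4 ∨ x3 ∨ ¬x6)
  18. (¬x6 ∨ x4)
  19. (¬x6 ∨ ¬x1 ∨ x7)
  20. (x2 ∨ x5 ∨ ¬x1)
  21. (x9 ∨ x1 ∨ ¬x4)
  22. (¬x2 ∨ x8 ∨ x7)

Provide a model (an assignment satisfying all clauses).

Pure literal: x6 appears only negated; assign x6 = False.
Pure literal: x9 appears only positively; assign x9 = True.
Branch on x1: take x1 = True.
  then x8 is forced to False.
  then x3 is forced to False.
  then x5 is forced to False.
  then x7 is forced to True.
  then x2 is forced to True.
x4 is now unconstrained; take x4 = False.

x1 = T, x2 = T, x3 = F, x4 = F, x5 = F, x6 = F, x7 = T, x8 = F, x9 = T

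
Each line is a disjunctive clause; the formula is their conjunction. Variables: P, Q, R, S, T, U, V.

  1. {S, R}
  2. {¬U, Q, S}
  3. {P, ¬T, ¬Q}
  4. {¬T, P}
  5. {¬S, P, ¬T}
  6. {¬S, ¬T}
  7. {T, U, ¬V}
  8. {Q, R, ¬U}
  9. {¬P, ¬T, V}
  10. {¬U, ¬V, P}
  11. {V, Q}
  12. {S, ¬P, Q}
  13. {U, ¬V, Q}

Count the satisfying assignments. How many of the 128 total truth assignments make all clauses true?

Split on P, then Q.
  P=1, Q=1: 11 of the 32 assignments to (R,S,T,U,V) work.
  P=1, Q=0: remaining (R,S,T,U,V) ∈ {(1,1,0,1,1)} — 1.
  P=0, Q=1: U free; 3 ways for (R,S,T,V) × 2^1 = 6.
  P=0, Q=0: a clause becomes empty — 0.
Total: 11 + 1 + 6 + 0 = 18.

18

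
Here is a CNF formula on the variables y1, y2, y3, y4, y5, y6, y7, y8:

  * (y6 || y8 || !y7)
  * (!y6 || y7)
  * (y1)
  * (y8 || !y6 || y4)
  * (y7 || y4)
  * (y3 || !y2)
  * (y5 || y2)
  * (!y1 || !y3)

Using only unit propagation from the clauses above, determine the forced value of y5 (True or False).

(y1) is a unit clause: y1 = True.
In (!y1 || !y3), !y1 is now false; !y3 must hold, so y3 = False.
(y3 || !y2) with y3 = False leaves only !y2, so y2 = False.
(y2 || y5): since y2 = False, the clause reduces to (y5). y5 = True.

True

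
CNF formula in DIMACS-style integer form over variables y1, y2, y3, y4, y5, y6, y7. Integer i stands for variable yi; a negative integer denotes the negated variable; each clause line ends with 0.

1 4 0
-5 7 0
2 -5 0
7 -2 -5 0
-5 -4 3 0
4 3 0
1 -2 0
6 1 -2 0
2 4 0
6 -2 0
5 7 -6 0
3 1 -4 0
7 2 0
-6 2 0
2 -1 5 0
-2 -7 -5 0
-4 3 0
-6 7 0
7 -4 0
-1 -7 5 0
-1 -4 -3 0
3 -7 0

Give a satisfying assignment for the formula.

y1=0, y2=0, y3=1, y4=1, y5=0, y6=0, y7=1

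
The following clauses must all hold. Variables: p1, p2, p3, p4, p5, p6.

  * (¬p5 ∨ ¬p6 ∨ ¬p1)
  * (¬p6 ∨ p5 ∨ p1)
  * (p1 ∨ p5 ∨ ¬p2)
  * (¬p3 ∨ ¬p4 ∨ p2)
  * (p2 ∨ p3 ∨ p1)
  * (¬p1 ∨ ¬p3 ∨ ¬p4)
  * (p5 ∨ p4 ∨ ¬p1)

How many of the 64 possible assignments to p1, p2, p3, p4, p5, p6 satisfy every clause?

Split on p1, then p5.
  p1=T, p5=T: p2 free; 3 ways for (p3,p4,p6) × 2^1 = 6.
  p1=T, p5=F: remaining (p2,p3,p4,p6) ∈ {(F,F,T,F); (F,F,T,T); (T,F,T,F); (T,F,T,T)} — 4.
  p1=F, p5=T: p6 free; 5 ways for (p2,p3,p4) × 2^1 = 10.
  p1=F, p5=F: remaining (p2,p3,p4,p6) ∈ {(F,T,F,F)} — 1.
Total: 6 + 4 + 10 + 1 = 21.

21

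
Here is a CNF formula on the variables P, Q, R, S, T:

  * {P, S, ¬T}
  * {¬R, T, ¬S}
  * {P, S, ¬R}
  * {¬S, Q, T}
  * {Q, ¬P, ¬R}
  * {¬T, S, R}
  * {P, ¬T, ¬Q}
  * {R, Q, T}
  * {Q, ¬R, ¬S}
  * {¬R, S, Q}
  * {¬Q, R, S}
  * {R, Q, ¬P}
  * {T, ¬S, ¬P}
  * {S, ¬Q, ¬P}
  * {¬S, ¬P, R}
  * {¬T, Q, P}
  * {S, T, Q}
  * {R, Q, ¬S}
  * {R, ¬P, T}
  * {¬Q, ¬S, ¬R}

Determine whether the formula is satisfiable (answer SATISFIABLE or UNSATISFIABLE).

Set P = False and propagate.
For the remaining variables, Q = True, R = False, S = True, T = False works.
So P=False, Q=True, R=False, S=True, T=False is a satisfying assignment.

SATISFIABLE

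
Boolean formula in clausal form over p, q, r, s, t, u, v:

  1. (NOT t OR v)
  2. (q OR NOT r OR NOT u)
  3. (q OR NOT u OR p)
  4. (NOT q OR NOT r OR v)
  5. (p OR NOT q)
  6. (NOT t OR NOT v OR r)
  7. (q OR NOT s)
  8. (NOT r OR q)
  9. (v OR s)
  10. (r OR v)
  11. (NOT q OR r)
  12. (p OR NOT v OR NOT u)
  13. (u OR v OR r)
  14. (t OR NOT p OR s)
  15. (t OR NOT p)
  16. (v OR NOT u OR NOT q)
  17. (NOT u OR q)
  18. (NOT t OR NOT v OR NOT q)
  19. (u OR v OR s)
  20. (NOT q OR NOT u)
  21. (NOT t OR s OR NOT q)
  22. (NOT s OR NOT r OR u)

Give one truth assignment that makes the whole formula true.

p=F, q=F, r=F, s=F, t=F, u=F, v=T

Check each clause:
  1. (v OR NOT t) — NOT t is true.
  2. (NOT u OR NOT r OR q) — NOT u is true.
  3. (p OR NOT u OR q) — NOT u is true.
  4. (NOT q OR v OR NOT r) — NOT r is true.
  5. (p OR NOT q) — NOT q is true.
  6. (r OR NOT v OR NOT t) — NOT t is true.
  7. (NOT s OR q) — NOT s is true.
  8. (NOT r OR q) — NOT r is true.
  9. (v OR s) — v is true.
  10. (v OR r) — v is true.
  11. (NOT q OR r) — NOT q is true.
  12. (NOT v OR p OR NOT u) — NOT u is true.
  13. (r OR u OR v) — v is true.
  14. (s OR NOT p OR t) — NOT p is true.
  15. (NOT p OR t) — NOT p is true.
  16. (NOT q OR v OR NOT u) — NOT u is true.
  17. (q OR NOT u) — NOT u is true.
  18. (NOT q OR NOT t OR NOT v) — NOT t is true.
  19. (v OR s OR u) — v is true.
  20. (NOT q OR NOT u) — NOT u is true.
  21. (NOT t OR s OR NOT q) — NOT t is true.
  22. (NOT r OR NOT s OR u) — NOT s is true.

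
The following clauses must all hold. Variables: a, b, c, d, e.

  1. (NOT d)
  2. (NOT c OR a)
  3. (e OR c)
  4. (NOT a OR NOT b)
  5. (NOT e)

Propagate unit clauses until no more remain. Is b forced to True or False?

False

Unit clause (NOT d) sets d = False.
(NOT e) stands alone — e = False.
(e OR c) with e = False leaves only c, so c = True.
(NOT c OR a): since c = True, the clause reduces to (a). a = True.
(NOT b OR NOT a): since a = True, the clause reduces to (NOT b). b = False.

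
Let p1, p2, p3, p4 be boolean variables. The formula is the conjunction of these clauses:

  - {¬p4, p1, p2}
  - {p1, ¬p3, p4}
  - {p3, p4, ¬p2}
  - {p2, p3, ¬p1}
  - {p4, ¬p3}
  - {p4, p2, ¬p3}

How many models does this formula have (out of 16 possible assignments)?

6

The models are:
  p1=F p2=F p3=F p4=F
  p1=F p2=T p3=F p4=T
  p1=F p2=T p3=T p4=T
  p1=T p2=F p3=T p4=T
  p1=T p2=T p3=F p4=T
  p1=T p2=T p3=T p4=T
Count: 6.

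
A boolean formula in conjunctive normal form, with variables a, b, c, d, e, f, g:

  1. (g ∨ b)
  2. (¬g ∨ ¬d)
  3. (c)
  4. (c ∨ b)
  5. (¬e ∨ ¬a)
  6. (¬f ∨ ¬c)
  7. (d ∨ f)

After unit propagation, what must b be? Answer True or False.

(c) is a unit clause: c = True.
From (¬f ∨ ¬c) and c = True: f = False.
In (d ∨ f), f is now false; d must hold, so d = True.
(¬d ∨ ¬g) with d = True leaves only ¬g, so g = False.
(b ∨ g): since g = False, the clause reduces to (b). b = True.

True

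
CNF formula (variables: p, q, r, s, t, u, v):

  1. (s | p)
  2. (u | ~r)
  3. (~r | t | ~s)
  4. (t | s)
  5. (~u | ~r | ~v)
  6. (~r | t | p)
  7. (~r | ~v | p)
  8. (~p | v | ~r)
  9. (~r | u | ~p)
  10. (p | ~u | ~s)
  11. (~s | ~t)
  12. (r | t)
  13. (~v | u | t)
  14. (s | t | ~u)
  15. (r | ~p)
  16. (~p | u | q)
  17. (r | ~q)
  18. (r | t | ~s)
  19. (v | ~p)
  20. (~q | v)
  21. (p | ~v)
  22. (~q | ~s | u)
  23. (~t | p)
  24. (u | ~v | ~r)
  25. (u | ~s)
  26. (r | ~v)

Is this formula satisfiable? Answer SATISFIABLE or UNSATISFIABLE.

r = True:
  propagation gives u=True, v=False, p=False, s=True; an empty clause results — contradiction.
r = False:
  propagation gives t=True, s=False, p=True; an empty clause results — contradiction.
Every branch closes, so no satisfying assignment exists.

UNSATISFIABLE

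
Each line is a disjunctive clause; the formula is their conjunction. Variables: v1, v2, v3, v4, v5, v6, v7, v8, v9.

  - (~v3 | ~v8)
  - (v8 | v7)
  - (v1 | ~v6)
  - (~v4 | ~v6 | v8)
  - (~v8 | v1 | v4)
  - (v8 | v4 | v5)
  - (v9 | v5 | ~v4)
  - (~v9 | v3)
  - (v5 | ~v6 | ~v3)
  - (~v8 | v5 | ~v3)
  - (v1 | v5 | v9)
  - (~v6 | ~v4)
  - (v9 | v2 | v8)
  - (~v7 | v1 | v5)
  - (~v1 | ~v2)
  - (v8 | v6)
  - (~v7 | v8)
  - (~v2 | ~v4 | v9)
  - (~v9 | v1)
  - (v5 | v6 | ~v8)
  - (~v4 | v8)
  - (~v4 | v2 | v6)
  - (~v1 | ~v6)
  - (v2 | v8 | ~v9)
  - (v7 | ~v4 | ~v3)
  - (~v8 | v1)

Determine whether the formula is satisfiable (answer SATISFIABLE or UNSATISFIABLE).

SATISFIABLE

Pure literal: v5 appears only positively; assign v5 = True.
Try v1 = True.
  then v2 is forced to False.
  then v6 is forced to False.
  then v8 is forced to True.
  then v3 is forced to False.
  then v9 is forced to False.
  then v4 is forced to False.
v7 is now unconstrained; take v7 = False.
Every clause has at least one true literal under this assignment.
So v1=1, v2=0, v3=0, v4=0, v5=1, v6=0, v7=0, v8=1, v9=0 is a satisfying assignment.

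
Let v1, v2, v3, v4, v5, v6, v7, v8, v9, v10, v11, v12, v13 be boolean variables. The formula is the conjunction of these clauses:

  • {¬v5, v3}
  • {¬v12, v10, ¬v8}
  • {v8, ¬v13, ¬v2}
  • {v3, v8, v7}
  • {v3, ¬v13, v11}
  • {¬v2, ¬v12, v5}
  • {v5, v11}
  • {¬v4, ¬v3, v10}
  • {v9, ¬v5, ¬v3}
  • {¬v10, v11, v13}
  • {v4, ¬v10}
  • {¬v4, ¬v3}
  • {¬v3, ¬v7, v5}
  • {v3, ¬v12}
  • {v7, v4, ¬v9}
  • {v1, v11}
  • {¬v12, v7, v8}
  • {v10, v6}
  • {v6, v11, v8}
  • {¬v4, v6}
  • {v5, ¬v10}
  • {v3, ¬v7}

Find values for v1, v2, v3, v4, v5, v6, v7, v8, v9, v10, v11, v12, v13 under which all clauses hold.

v1=False, v2=False, v3=True, v4=False, v5=True, v6=True, v7=True, v8=True, v9=True, v10=False, v11=True, v12=False, v13=False

Check each clause:
  1. {v3, ¬v5} — v3 is true.
  2. {¬v8, v10, ¬v12} — ¬v12 is true.
  3. {¬v2, v8, ¬v13} — v8 is true.
  4. {v8, v3, v7} — v8 is true.
  5. {v11, v3, ¬v13} — v11 is true.
  6. {v5, ¬v2, ¬v12} — ¬v12 is true.
  7. {v11, v5} — v11 is true.
  8. {¬v3, v10, ¬v4} — ¬v4 is true.
  9. {¬v5, v9, ¬v3} — v9 is true.
  10. {v13, ¬v10, v11} — v11 is true.
  11. {¬v10, v4} — ¬v10 is true.
  12. {¬v4, ¬v3} — ¬v4 is true.
  13. {v5, ¬v3, ¬v7} — v5 is true.
  14. {v3, ¬v12} — v3 is true.
  15. {v7, ¬v9, v4} — v7 is true.
  16. {v11, v1} — v11 is true.
  17. {v7, v8, ¬v12} — v8 is true.
  18. {v6, v10} — v6 is true.
  19. {v11, v8, v6} — v8 is true.
  20. {¬v4, v6} — ¬v4 is true.
  21. {¬v10, v5} — v5 is true.
  22. {¬v7, v3} — v3 is true.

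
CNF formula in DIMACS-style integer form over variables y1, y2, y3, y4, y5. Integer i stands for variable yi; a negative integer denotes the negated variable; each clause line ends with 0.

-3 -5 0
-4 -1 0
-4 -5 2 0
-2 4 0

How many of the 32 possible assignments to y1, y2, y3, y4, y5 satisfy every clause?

11

Case analysis on y4 and y2:
  y4=T, y2=T: remaining (y1,y3,y5) ∈ {(F,F,F); (F,F,T); (F,T,F)} — 3.
  y4=T, y2=F: remaining (y1,y3,y5) ∈ {(F,F,F); (F,T,F)} — 2.
  y4=F, y2=T: a clause becomes empty — 0.
  y4=F, y2=F: y1 free; 3 ways for (y3,y5) × 2^1 = 6.
Total: 3 + 2 + 0 + 6 = 11.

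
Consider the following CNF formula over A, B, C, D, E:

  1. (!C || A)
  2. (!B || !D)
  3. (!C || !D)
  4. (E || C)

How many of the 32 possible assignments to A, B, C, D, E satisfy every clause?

Split on C, then D.
  C=1, D=1: a clause becomes empty — 0.
  C=1, D=0: remaining (A,B,E) ∈ {(1,0,0); (1,0,1); (1,1,0); (1,1,1)} — 4.
  C=0, D=1: remaining (A,B,E) ∈ {(0,0,1); (1,0,1)} — 2.
  C=0, D=0: remaining (A,B,E) ∈ {(0,0,1); (0,1,1); (1,0,1); (1,1,1)} — 4.
Total: 0 + 4 + 2 + 4 = 10.

10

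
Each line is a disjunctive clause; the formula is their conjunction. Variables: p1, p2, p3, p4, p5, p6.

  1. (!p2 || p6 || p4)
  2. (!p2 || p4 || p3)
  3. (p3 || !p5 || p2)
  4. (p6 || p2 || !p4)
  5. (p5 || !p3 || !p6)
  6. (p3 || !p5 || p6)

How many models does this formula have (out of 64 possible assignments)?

28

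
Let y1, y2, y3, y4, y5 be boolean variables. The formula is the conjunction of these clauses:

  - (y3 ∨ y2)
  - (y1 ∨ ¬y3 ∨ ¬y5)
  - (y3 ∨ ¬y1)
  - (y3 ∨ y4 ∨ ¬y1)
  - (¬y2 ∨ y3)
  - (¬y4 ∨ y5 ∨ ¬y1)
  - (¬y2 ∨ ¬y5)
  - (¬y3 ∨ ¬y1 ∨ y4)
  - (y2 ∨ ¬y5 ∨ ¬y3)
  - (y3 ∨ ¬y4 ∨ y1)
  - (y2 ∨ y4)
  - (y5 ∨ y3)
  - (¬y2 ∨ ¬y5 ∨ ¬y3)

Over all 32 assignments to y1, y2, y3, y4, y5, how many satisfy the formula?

3

The models are:
  y1=F y2=F y3=T y4=T y5=F
  y1=F y2=T y3=T y4=F y5=F
  y1=F y2=T y3=T y4=T y5=F
That's 3 in total.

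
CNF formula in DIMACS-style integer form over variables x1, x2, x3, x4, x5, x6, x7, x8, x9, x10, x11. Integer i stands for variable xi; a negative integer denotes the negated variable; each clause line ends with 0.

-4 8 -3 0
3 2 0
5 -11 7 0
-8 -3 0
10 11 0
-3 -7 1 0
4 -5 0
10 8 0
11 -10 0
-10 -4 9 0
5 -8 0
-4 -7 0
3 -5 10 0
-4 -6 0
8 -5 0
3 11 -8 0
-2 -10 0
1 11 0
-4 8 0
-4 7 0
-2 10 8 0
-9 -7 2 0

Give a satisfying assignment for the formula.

x1=T  x2=F  x3=T  x4=F  x5=F  x6=F  x7=T  x8=F  x9=F  x10=T  x11=T

x1 occurs only positively in the remaining clauses — set x1 = True.
Pure literal: x6 appears only negated; assign x6 = False.
Branch on x2: take x2 = False.
  then x3 is forced to True.
  then x8 is forced to False.
  then x4 is forced to False.
  then x5 is forced to False.
  then x10 is forced to True.
  then x11 is forced to True.
  then x7 is forced to True.
  then x9 is forced to False.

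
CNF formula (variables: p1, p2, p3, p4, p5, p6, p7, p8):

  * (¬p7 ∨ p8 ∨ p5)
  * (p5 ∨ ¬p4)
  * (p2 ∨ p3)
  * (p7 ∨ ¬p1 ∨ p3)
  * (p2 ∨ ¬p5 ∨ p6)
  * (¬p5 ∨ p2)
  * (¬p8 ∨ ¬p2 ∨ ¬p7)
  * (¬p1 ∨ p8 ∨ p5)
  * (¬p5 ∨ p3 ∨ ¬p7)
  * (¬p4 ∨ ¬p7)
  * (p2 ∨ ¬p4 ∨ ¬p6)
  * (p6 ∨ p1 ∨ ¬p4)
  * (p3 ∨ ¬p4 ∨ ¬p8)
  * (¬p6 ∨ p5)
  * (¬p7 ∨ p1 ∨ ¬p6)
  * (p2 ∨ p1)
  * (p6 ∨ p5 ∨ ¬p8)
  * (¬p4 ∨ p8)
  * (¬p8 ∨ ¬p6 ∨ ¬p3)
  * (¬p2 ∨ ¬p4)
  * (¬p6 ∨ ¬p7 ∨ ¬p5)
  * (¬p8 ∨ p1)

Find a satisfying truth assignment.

Pure literal: p4 appears only negated; assign p4 = False.
Branch on p1: take p1 = False.
  then p2 is forced to True.
  then p8 is forced to False.
The remaining clauses are satisfied by p3 = True, p5 = True, p6 = False, p7 = False.
Check each clause:
  1. (p5 ∨ ¬p7 ∨ p8) — ¬p7 is true.
  2. (p5 ∨ ¬p4) — ¬p4 is true.
  3. (p3 ∨ p2) — p2 is true.
  4. (¬p1 ∨ p7 ∨ p3) — p3 is true.
  5. (¬p5 ∨ p2 ∨ p6) — p2 is true.
  6. (¬p5 ∨ p2) — p2 is true.
  7. (¬p2 ∨ ¬p8 ∨ ¬p7) — ¬p8 is true.
  8. (p8 ∨ p5 ∨ ¬p1) — p5 is true.
  9. (¬p7 ∨ ¬p5 ∨ p3) — p3 is true.
  10. (¬p7 ∨ ¬p4) — ¬p7 is true.
  11. (p2 ∨ ¬p6 ∨ ¬p4) — ¬p6 is true.
  12. (p1 ∨ ¬p4 ∨ p6) — ¬p4 is true.
  13. (¬p8 ∨ ¬p4 ∨ p3) — ¬p8 is true.
  14. (p5 ∨ ¬p6) — ¬p6 is true.
  15. (¬p6 ∨ p1 ∨ ¬p7) — ¬p7 is true.
  16. (p1 ∨ p2) — p2 is true.
  17. (¬p8 ∨ p5 ∨ p6) — ¬p8 is true.
  18. (p8 ∨ ¬p4) — ¬p4 is true.
  19. (¬p6 ∨ ¬p8 ∨ ¬p3) — ¬p8 is true.
  20. (¬p4 ∨ ¬p2) — ¬p4 is true.
  21. (¬p6 ∨ ¬p5 ∨ ¬p7) — ¬p7 is true.
  22. (¬p8 ∨ p1) — ¬p8 is true.

p1 = F, p2 = T, p3 = T, p4 = F, p5 = T, p6 = F, p7 = F, p8 = F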